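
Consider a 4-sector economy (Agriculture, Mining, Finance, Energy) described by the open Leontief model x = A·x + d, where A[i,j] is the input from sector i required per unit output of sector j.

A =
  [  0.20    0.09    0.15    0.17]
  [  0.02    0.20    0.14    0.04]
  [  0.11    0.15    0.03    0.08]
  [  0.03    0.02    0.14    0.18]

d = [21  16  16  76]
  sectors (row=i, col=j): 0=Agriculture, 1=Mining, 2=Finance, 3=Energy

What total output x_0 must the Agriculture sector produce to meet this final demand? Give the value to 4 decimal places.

58.4755

Form M = I − A:
  [  0.80   -0.09   -0.15   -0.17]
  [ -0.02    0.80   -0.14   -0.04]
  [ -0.11   -0.15    0.97   -0.08]
  [ -0.03   -0.02   -0.14    0.82]
Leontief inverse L = M⁻¹:
  [  1.3046    0.2062    0.2759    0.3074]
  [  0.0653    1.2995    0.2117    0.0976]
  [  0.1644    0.2308    1.1119    0.1538]
  [  0.0774    0.0786    0.2051    1.2594]
Total output x = L · d:
  x_0 = 1.3046·21 + 0.2062·16 + 0.2759·16 + 0.3074·76 = 58.4755
  x_1 = 0.0653·21 + 1.2995·16 + 0.2117·16 + 0.0976·76 = 32.9655
  x_2 = 0.1644·21 + 0.2308·16 + 1.1119·16 + 0.1538·76 = 36.6263
  x_3 = 0.0774·21 + 0.0786·16 + 0.2051·16 + 1.2594·76 = 101.8796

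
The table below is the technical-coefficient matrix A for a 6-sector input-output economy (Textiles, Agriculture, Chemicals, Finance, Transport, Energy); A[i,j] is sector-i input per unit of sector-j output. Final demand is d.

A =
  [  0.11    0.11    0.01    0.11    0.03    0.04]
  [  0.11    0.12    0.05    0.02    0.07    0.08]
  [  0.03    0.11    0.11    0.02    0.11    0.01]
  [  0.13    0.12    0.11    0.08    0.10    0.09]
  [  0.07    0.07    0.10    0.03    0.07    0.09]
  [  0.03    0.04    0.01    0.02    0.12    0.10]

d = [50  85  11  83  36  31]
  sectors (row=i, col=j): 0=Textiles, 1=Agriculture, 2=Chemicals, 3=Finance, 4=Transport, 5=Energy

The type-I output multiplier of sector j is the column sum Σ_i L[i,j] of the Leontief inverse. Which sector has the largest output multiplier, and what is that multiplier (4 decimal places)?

Form M = I − A:
  [  0.89   -0.11   -0.01   -0.11   -0.03   -0.04]
  [ -0.11    0.88   -0.05   -0.02   -0.07   -0.08]
  [ -0.03   -0.11    0.89   -0.02   -0.11   -0.01]
  [ -0.13   -0.12   -0.11    0.92   -0.10   -0.09]
  [ -0.07   -0.07   -0.10   -0.03    0.93   -0.09]
  [ -0.03   -0.04   -0.01   -0.02   -0.12    0.90]
Leontief inverse L = M⁻¹:
  [  1.1804    0.1860    0.0532    0.1512    0.0867    0.0934]
  [  0.1734    1.1935    0.0919    0.0558    0.1295    0.1334]
  [  0.0823    0.1769    1.1592    0.0454    0.1648    0.0533]
  [  0.2196    0.2264    0.1780    1.1317    0.1880    0.1638]
  [  0.1246    0.1384    0.1454    0.0610    1.1313    0.1387]
  [  0.0695    0.0847    0.0421    0.0413    0.1655    1.1429]
Total output x = L · d:
  x_0 = 1.1804·50 + 0.1860·85 + 0.0532·11 + 0.1512·83 + 0.0867·36 + 0.0934·31 = 93.9758
  x_1 = 0.1734·50 + 1.1935·85 + 0.0919·11 + 0.0558·83 + 0.1295·36 + 0.1334·31 = 124.5602
  x_2 = 0.0823·50 + 0.1769·85 + 1.1592·11 + 0.0454·83 + 0.1648·36 + 0.0533·31 = 43.2629
  x_3 = 0.2196·50 + 0.2264·85 + 0.1780·11 + 1.1317·83 + 0.1880·36 + 0.1638·31 = 137.9630
  x_4 = 0.1246·50 + 0.1384·85 + 0.1454·11 + 0.0610·83 + 1.1313·36 + 0.1387·31 = 69.6754
  x_5 = 0.0695·50 + 0.0847·85 + 0.0421·11 + 0.0413·83 + 0.1655·36 + 1.1429·31 = 55.9496
Output multipliers (column sums of L):
  Textiles: 1.8498
  Agriculture: 2.0059
  Chemicals: 1.6698
  Finance: 1.4864
  Transport: 1.8659
  Energy: 1.7254

Agriculture (2.0059)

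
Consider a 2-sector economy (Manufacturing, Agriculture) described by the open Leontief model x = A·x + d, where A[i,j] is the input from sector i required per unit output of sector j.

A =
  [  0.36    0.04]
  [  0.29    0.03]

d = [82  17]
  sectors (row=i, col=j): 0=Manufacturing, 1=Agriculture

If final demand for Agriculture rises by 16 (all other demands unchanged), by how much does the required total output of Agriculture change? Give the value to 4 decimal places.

16.8089

Form M = I − A:
  [  0.64   -0.04]
  [ -0.29    0.97]
Leontief inverse L = M⁻¹:
  [  1.5923    0.0657]
  [  0.4760    1.0506]
Total output x = L · d:
  x_0 = 1.5923·82 + 0.0657·17 = 131.6809
  x_1 = 0.4760·82 + 1.0506·17 = 56.8943
Δx_1 = L[1,1] · Δd_1 = 1.0506 · 16 = 16.8089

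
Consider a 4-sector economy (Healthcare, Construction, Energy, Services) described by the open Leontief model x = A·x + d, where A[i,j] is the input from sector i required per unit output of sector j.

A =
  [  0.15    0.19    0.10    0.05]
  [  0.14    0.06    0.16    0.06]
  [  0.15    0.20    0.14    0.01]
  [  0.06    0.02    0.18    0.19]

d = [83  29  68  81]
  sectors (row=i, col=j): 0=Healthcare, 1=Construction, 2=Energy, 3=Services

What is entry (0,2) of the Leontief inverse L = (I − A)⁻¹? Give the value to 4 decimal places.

L[0,2] = 0.2274

Form M = I − A:
  [  0.85   -0.19   -0.10   -0.05]
  [ -0.14    0.94   -0.16   -0.06]
  [ -0.15   -0.20    0.86   -0.01]
  [ -0.06   -0.02   -0.18    0.81]
Leontief inverse L = M⁻¹:
  [  1.2747    0.3083    0.2274    0.1043]
  [  0.2483    1.1736    0.2693    0.1056]
  [  0.2820    0.3281    1.2686    0.0574]
  [  0.1632    0.1247    0.3054    1.2577]
Total output x = L · d:
  x_0 = 1.2747·83 + 0.3083·29 + 0.2274·68 + 0.1043·81 = 138.6580
  x_1 = 0.2483·83 + 1.1736·29 + 0.2693·68 + 0.1056·81 = 81.5040
  x_2 = 0.2820·83 + 0.3281·29 + 1.2686·68 + 0.0574·81 = 123.8343
  x_3 = 0.1632·83 + 0.1247·29 + 0.3054·68 + 1.2577·81 = 139.8021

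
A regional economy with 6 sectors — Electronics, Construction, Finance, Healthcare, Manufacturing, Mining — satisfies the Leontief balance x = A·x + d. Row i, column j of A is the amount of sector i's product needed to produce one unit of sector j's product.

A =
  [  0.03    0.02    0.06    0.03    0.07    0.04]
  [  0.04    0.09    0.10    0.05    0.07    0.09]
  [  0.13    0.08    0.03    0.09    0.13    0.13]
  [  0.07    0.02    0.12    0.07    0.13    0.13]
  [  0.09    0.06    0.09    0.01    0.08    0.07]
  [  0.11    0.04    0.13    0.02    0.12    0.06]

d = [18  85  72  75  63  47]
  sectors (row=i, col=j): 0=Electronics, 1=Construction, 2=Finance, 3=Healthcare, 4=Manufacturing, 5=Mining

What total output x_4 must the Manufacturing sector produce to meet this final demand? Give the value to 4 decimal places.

Form M = I − A:
  [  0.97   -0.02   -0.06   -0.03   -0.07   -0.04]
  [ -0.04    0.91   -0.10   -0.05   -0.07   -0.09]
  [ -0.13   -0.08    0.97   -0.09   -0.13   -0.13]
  [ -0.07   -0.02   -0.12    0.93   -0.13   -0.13]
  [ -0.09   -0.06   -0.09   -0.01    0.92   -0.07]
  [ -0.11   -0.04   -0.13   -0.02   -0.12    0.94]
Leontief inverse L = M⁻¹:
  [  1.0691    0.0443    0.0981    0.0493    0.1158    0.0787]
  [  0.1080    1.1351    0.1698    0.0860    0.1516    0.1600]
  [  0.2107    0.1308    1.1233    0.1296    0.2307    0.2119]
  [  0.1559    0.0703    0.2042    1.1109    0.2308    0.2124]
  [  0.1477    0.0984    0.1478    0.0394    1.1487    0.1271]
  [  0.1810    0.0856    0.1973    0.0560    0.2035    1.1299]
Total output x = L · d:
  x_0 = 1.0691·18 + 0.0443·85 + 0.0981·72 + 0.0493·75 + 0.1158·63 + 0.0787·47 = 44.7686
  x_1 = 0.1080·18 + 1.1351·85 + 0.1698·72 + 0.0860·75 + 0.1516·63 + 0.1600·47 = 134.1783
  x_2 = 0.2107·18 + 0.1308·85 + 1.1233·72 + 0.1296·75 + 0.2307·63 + 0.2119·47 = 129.9922
  x_3 = 0.1559·18 + 0.0703·85 + 0.2042·72 + 1.1109·75 + 0.2308·63 + 0.2124·47 = 131.3281
  x_4 = 0.1477·18 + 0.0984·85 + 0.1478·72 + 0.0394·75 + 1.1487·63 + 0.1271·47 = 102.9707
  x_5 = 0.1810·18 + 0.0856·85 + 0.1973·72 + 0.0560·75 + 0.2035·63 + 1.1299·47 = 94.8656

102.9707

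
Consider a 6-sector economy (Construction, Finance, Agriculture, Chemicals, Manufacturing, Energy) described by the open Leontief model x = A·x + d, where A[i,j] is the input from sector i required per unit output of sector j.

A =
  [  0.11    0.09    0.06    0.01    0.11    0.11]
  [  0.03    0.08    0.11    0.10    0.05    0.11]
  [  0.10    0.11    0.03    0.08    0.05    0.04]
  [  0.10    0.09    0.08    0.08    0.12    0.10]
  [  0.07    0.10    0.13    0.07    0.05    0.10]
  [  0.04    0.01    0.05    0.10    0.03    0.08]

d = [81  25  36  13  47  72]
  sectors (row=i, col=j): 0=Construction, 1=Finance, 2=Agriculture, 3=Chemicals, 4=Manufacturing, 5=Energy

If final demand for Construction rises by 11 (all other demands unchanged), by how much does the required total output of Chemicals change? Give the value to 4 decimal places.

1.9560

Form M = I − A:
  [  0.89   -0.09   -0.06   -0.01   -0.11   -0.11]
  [ -0.03    0.92   -0.11   -0.10   -0.05   -0.11]
  [ -0.10   -0.11    0.97   -0.08   -0.05   -0.04]
  [ -0.10   -0.09   -0.08    0.92   -0.12   -0.10]
  [ -0.07   -0.10   -0.13   -0.07    0.95   -0.10]
  [ -0.04   -0.01   -0.05   -0.10   -0.03    0.92]
Leontief inverse L = M⁻¹:
  [  1.1734    0.1576    0.1287    0.0745    0.1664    0.1909]
  [  0.0941    1.1472    0.1739    0.1693    0.1077    0.1861]
  [  0.1570    0.1718    1.0912    0.1356    0.1053    0.1129]
  [  0.1778    0.1728    0.1617    1.1575    0.1906    0.1955]
  [  0.1398    0.1742    0.1986    0.1422    1.1122    0.1825]
  [  0.0845    0.0531    0.0908    0.1429    0.0711    1.1306]
Total output x = L · d:
  x_0 = 1.1734·81 + 0.1576·25 + 0.1287·36 + 0.0745·13 + 0.1664·47 + 0.1909·72 = 126.1568
  x_1 = 0.0941·81 + 1.1472·25 + 0.1739·36 + 0.1693·13 + 0.1077·47 + 0.1861·72 = 63.2194
  x_2 = 0.1570·81 + 0.1718·25 + 1.0912·36 + 0.1356·13 + 0.1053·47 + 0.1129·72 = 71.1402
  x_3 = 0.1778·81 + 0.1728·25 + 0.1617·36 + 1.1575·13 + 0.1906·47 + 0.1955·72 = 62.6221
  x_4 = 0.1398·81 + 0.1742·25 + 0.1986·36 + 0.1422·13 + 1.1122·47 + 0.1825·72 = 90.0938
  x_5 = 0.0845·81 + 0.0531·25 + 0.0908·36 + 0.1429·13 + 0.0711·47 + 1.1306·72 = 98.0440
Δx_3 = L[3,0] · Δd_0 = 0.1778 · 11 = 1.9560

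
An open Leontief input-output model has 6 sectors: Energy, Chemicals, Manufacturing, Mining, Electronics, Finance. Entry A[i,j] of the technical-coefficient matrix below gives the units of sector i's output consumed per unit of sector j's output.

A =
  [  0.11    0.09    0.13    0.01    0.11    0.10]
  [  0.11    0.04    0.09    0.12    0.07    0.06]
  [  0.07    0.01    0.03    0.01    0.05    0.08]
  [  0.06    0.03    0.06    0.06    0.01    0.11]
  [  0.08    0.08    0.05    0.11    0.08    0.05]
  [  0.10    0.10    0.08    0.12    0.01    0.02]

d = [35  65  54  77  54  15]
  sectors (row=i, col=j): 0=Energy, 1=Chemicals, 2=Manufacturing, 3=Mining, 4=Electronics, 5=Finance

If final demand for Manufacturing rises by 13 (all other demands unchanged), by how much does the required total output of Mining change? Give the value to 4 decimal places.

Form M = I − A:
  [  0.89   -0.09   -0.13   -0.01   -0.11   -0.10]
  [ -0.11    0.96   -0.09   -0.12   -0.07   -0.06]
  [ -0.07   -0.01    0.97   -0.01   -0.05   -0.08]
  [ -0.06   -0.03   -0.06    0.94   -0.01   -0.11]
  [ -0.08   -0.08   -0.05   -0.11    0.92   -0.05]
  [ -0.10   -0.10   -0.08   -0.12   -0.01    0.98]
Leontief inverse L = M⁻¹:
  [  1.1962    0.1477    0.2008    0.0743    0.1678    0.1644]
  [  0.1823    1.0882    0.1521    0.1717    0.1161    0.1228]
  [  0.1105    0.0404    1.0649    0.0405    0.0758    0.1091]
  [  0.1101    0.0643    0.1028    1.0976    0.0372    0.1487]
  [  0.1480    0.1249    0.1083    0.1638    1.1230    0.1073]
  [  0.1647    0.1385    0.1366    0.1645    0.0512    1.0779]
Total output x = L · d:
  x_0 = 1.1962·35 + 0.1477·65 + 0.2008·54 + 0.0743·77 + 0.1678·54 + 0.1644·15 = 79.5588
  x_1 = 0.1823·35 + 1.0882·65 + 0.1521·54 + 0.1717·77 + 0.1161·54 + 0.1228·15 = 106.6591
  x_2 = 0.1105·35 + 0.0404·65 + 1.0649·54 + 0.0405·77 + 0.0758·54 + 0.1091·15 = 72.8442
  x_3 = 0.1101·35 + 0.0643·65 + 0.1028·54 + 1.0976·77 + 0.0372·54 + 0.1487·15 = 102.3361
  x_4 = 0.1480·35 + 0.1249·65 + 0.1083·54 + 0.1638·77 + 1.1230·54 + 0.1073·15 = 94.0042
  x_5 = 0.1647·35 + 0.1385·65 + 0.1366·54 + 0.1645·77 + 0.0512·54 + 1.0779·15 = 53.7446
Δx_3 = L[3,2] · Δd_2 = 0.1028 · 13 = 1.3362

1.3362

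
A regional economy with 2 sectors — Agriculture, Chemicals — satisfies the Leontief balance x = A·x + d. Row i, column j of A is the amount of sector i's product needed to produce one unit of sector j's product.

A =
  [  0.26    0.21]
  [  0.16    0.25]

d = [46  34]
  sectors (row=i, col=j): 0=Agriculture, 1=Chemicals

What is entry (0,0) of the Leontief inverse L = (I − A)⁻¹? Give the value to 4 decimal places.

L[0,0] = 1.4384

Form M = I − A:
  [  0.74   -0.21]
  [ -0.16    0.75]
Leontief inverse L = M⁻¹:
  [  1.4384    0.4028]
  [  0.3069    1.4193]
Total output x = L · d:
  x_0 = 1.4384·46 + 0.4028·34 = 79.8619
  x_1 = 0.3069·46 + 1.4193·34 = 62.3705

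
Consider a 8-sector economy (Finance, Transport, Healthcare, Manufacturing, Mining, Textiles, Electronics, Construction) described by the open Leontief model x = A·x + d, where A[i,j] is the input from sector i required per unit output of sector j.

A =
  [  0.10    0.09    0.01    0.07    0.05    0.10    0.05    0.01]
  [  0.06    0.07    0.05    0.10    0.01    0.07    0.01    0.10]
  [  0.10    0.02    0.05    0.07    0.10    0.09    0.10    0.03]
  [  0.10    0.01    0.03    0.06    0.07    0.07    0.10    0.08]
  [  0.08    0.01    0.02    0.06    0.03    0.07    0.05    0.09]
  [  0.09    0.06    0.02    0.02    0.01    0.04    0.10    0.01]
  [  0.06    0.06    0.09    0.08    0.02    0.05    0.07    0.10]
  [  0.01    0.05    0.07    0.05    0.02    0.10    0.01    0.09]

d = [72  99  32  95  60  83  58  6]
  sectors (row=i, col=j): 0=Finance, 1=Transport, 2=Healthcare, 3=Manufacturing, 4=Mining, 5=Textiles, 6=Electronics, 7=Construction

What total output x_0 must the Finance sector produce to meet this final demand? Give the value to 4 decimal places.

Form M = I − A:
  [  0.90   -0.09   -0.01   -0.07   -0.05   -0.10   -0.05   -0.01]
  [ -0.06    0.93   -0.05   -0.10   -0.01   -0.07   -0.01   -0.10]
  [ -0.10   -0.02    0.95   -0.07   -0.10   -0.09   -0.10   -0.03]
  [ -0.10   -0.01   -0.03    0.94   -0.07   -0.07   -0.10   -0.08]
  [ -0.08   -0.01   -0.02   -0.06    0.97   -0.07   -0.05   -0.09]
  [ -0.09   -0.06   -0.02   -0.02   -0.01    0.96   -0.10   -0.01]
  [ -0.06   -0.06   -0.09   -0.08   -0.02   -0.05    0.93   -0.10]
  [ -0.01   -0.05   -0.07   -0.05   -0.02   -0.10   -0.01    0.91]
Leontief inverse L = M⁻¹:
  [  1.1701    0.1370    0.0431    0.1257    0.0804    0.1628    0.1050    0.0617]
  [  0.1240    1.1122    0.0856    0.1531    0.0436    0.1355    0.0629    0.1526]
  [  0.1820    0.0704    1.0916    0.1339    0.1394    0.1647    0.1685    0.0916]
  [  0.1717    0.0581    0.0707    1.1188    0.1051    0.1408    0.1600    0.1385]
  [  0.1350    0.0482    0.0512    0.1045    1.0573    0.1261    0.0964    0.1342]
  [  0.1407    0.0976    0.0492    0.0644    0.0331    1.0877    0.1401    0.0502]
  [  0.1331    0.1078    0.1346    0.1428    0.0601    0.1250    1.1318    0.1620]
  [  0.0630    0.0842    0.1010    0.0925    0.0473    0.1533    0.0563    1.1329]
Total output x = L · d:
  x_0 = 1.1701·72 + 0.1370·99 + 0.0431·32 + 0.1257·95 + 0.0804·60 + 0.1628·83 + 0.1050·58 + 0.0617·6 = 135.9323
  x_1 = 0.1240·72 + 1.1122·99 + 0.0856·32 + 0.1531·95 + 0.0436·60 + 0.1355·83 + 0.0629·58 + 0.1526·6 = 154.7443
  x_2 = 0.1820·72 + 0.0704·99 + 1.0916·32 + 0.1339·95 + 0.1394·60 + 0.1647·83 + 0.1685·58 + 0.0916·6 = 100.0864
  x_3 = 0.1717·72 + 0.0581·99 + 0.0707·32 + 1.1188·95 + 0.1051·60 + 0.1408·83 + 0.1600·58 + 0.1385·6 = 154.7613
  x_4 = 0.1350·72 + 0.0482·99 + 0.0512·32 + 0.1045·95 + 1.0573·60 + 0.1261·83 + 0.0964·58 + 0.1342·6 = 106.3563
  x_5 = 0.1407·72 + 0.0976·99 + 0.0492·32 + 0.0644·95 + 0.0331·60 + 1.0877·83 + 0.1401·58 + 0.0502·6 = 128.1845
  x_6 = 0.1331·72 + 0.1078·99 + 0.1346·32 + 0.1428·95 + 0.0601·60 + 0.1250·83 + 1.1318·58 + 0.1620·6 = 118.7287
  x_7 = 0.0630·72 + 0.0842·99 + 0.1010·32 + 0.0925·95 + 0.0473·60 + 0.1533·83 + 0.0563·58 + 1.1329·6 = 50.5204

135.9323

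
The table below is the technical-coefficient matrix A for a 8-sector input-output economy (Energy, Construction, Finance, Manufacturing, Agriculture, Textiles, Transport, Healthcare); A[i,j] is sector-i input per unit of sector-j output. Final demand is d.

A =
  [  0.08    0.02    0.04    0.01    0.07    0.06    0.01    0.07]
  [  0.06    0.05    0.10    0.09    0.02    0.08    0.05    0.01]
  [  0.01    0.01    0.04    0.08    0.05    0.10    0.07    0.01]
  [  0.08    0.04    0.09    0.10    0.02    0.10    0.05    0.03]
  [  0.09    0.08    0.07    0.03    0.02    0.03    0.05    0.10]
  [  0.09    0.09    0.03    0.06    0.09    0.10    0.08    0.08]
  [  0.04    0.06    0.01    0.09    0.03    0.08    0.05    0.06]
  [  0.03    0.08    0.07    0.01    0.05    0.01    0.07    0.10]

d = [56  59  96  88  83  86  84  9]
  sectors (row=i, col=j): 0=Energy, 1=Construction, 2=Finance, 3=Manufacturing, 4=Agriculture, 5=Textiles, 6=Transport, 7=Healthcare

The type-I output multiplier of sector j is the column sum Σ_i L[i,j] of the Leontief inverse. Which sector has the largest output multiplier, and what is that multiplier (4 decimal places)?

Form M = I − A:
  [  0.92   -0.02   -0.04   -0.01   -0.07   -0.06   -0.01   -0.07]
  [ -0.06    0.95   -0.10   -0.09   -0.02   -0.08   -0.05   -0.01]
  [ -0.01   -0.01    0.96   -0.08   -0.05   -0.10   -0.07   -0.01]
  [ -0.08   -0.04   -0.09    0.90   -0.02   -0.10   -0.05   -0.03]
  [ -0.09   -0.08   -0.07   -0.03    0.98   -0.03   -0.05   -0.10]
  [ -0.09   -0.09   -0.03   -0.06   -0.09    0.90   -0.08   -0.08]
  [ -0.04   -0.06   -0.01   -0.09   -0.03   -0.08    0.95   -0.06]
  [ -0.03   -0.08   -0.07   -0.01   -0.05   -0.01   -0.07    0.90]
Leontief inverse L = M⁻¹:
  [  1.1206    0.0567    0.0758    0.0408    0.1024    0.1013    0.0448    0.1134]
  [  0.1118    1.0924    0.1460    0.1456    0.0600    0.1481    0.0967    0.0536]
  [  0.0557    0.0508    1.0769    0.1261    0.0828    0.1550    0.1104    0.0514]
  [  0.1386    0.0885    0.1408    1.1588    0.0658    0.1736    0.1016    0.0815]
  [  0.1369    0.1231    0.1173    0.0764    1.0587    0.0869    0.0945    0.1475]
  [  0.1622    0.1548    0.0942    0.1248    0.1423    1.1790    0.1412    0.1496]
  [  0.0903    0.1048    0.0558    0.1383    0.0658    0.1375    1.0933    0.1058]
  [  0.0696    0.1206    0.1127    0.0534    0.0814    0.0592    0.1117    1.1426]
Total output x = L · d:
  x_0 = 1.1206·56 + 0.0567·59 + 0.0758·96 + 0.0408·88 + 0.1024·83 + 0.1013·86 + 0.0448·84 + 0.1134·9 = 98.9548
  x_1 = 0.1118·56 + 1.0924·59 + 0.1460·96 + 0.1456·88 + 0.0600·83 + 0.1481·86 + 0.0967·84 + 0.0536·9 = 123.8625
  x_2 = 0.0557·56 + 0.0508·59 + 1.0769·96 + 0.1261·88 + 0.0828·83 + 0.1550·86 + 0.1104·84 + 0.0514·9 = 150.5425
  x_3 = 0.1386·56 + 0.0885·59 + 0.1408·96 + 1.1588·88 + 0.0658·83 + 0.1736·86 + 0.1016·84 + 0.0815·9 = 158.1328
  x_4 = 0.1369·56 + 0.1231·59 + 0.1173·96 + 0.0764·88 + 1.0587·83 + 0.0869·86 + 0.0945·84 + 0.1475·9 = 137.5341
  x_5 = 0.1622·56 + 0.1548·59 + 0.0942·96 + 0.1248·88 + 0.1423·83 + 1.1790·86 + 0.1412·84 + 0.1496·9 = 164.6527
  x_6 = 0.0903·56 + 0.1048·59 + 0.0558·96 + 0.1383·88 + 0.0658·83 + 0.1375·86 + 1.0933·84 + 0.1058·9 = 138.8507
  x_7 = 0.0696·56 + 0.1206·59 + 0.1127·96 + 0.0534·88 + 0.0814·83 + 0.0592·86 + 0.1117·84 + 1.1426·9 = 58.0441
Output multipliers (column sums of L):
  Energy: 1.8858
  Construction: 1.7917
  Finance: 1.8196
  Manufacturing: 1.8642
  Agriculture: 1.6590
  Textiles: 2.0407
  Transport: 1.7941
  Healthcare: 1.8454

Textiles (2.0407)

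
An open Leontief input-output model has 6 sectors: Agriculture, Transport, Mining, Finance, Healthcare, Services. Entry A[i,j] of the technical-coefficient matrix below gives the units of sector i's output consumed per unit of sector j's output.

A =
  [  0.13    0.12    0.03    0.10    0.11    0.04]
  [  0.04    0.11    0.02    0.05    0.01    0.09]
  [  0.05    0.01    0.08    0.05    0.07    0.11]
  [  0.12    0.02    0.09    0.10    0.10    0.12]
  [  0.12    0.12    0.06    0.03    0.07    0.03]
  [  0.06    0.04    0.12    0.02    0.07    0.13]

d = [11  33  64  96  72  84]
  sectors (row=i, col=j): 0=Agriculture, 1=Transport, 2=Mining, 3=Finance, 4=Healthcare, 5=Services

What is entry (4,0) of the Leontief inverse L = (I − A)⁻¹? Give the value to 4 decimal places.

Form M = I − A:
  [  0.87   -0.12   -0.03   -0.10   -0.11   -0.04]
  [ -0.04    0.89   -0.02   -0.05   -0.01   -0.09]
  [ -0.05   -0.01    0.92   -0.05   -0.07   -0.11]
  [ -0.12   -0.02   -0.09    0.90   -0.10   -0.12]
  [ -0.12   -0.12   -0.06   -0.03    0.93   -0.03]
  [ -0.06   -0.04   -0.12   -0.02   -0.07    0.87]
Leontief inverse L = M⁻¹:
  [  1.2181    0.1981    0.0864    0.1597    0.1786    0.1156]
  [  0.0835    1.1499    0.0573    0.0811    0.0460    0.1428]
  [  0.1074    0.0529    1.1299    0.0854    0.1202    0.1692]
  [  0.2120    0.0897    0.1607    1.1591    0.1782    0.2054]
  [  0.1857    0.1832    0.1023    0.0759    1.1218    0.0896]
  [  0.1225    0.0906    0.1764    0.0593    0.1254    1.1992]
Total output x = L · d:
  x_0 = 1.2181·11 + 0.1981·33 + 0.0864·64 + 0.1597·96 + 0.1786·72 + 0.1156·84 = 63.3600
  x_1 = 0.0835·11 + 1.1499·33 + 0.0573·64 + 0.0811·96 + 0.0460·72 + 0.1428·84 = 65.6247
  x_2 = 0.1074·11 + 0.0529·33 + 1.1299·64 + 0.0854·96 + 0.1202·72 + 0.1692·84 = 106.3085
  x_3 = 0.2120·11 + 0.0897·33 + 0.1607·64 + 1.1591·96 + 0.1782·72 + 0.2054·84 = 156.9265
  x_4 = 0.1857·11 + 0.1832·33 + 0.1023·64 + 0.0759·96 + 1.1218·72 + 0.0896·84 = 110.2116
  x_5 = 0.1225·11 + 0.0906·33 + 0.1764·64 + 0.0593·96 + 0.1254·72 + 1.1992·84 = 131.0770

L[4,0] = 0.1857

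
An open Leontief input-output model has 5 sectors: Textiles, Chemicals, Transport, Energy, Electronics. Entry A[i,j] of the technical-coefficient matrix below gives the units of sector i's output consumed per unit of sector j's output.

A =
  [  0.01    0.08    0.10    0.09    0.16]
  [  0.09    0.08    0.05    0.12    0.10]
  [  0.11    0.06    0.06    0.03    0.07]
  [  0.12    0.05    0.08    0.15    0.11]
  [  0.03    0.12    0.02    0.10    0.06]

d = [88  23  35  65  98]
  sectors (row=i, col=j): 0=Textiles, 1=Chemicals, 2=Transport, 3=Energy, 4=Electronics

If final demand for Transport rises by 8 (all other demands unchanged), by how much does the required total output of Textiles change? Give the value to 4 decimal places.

Form M = I − A:
  [  0.99   -0.08   -0.10   -0.09   -0.16]
  [ -0.09    0.92   -0.05   -0.12   -0.10]
  [ -0.11   -0.06    0.94   -0.03   -0.07]
  [ -0.12   -0.05   -0.08    0.85   -0.11]
  [ -0.03   -0.12   -0.02   -0.10    0.94]
Leontief inverse L = M⁻¹:
  [  1.0651    0.1401    0.1395    0.1640    0.2258]
  [  0.1440    1.1397    0.0967    0.2003    0.1764]
  [  0.1452    0.1052    1.0947    0.0838    0.1272]
  [  0.1822    0.1180    0.1355    1.2406    0.1988]
  [  0.0748    0.1648    0.0545    0.1646    1.1174]
Total output x = L · d:
  x_0 = 1.0651·88 + 0.1401·23 + 0.1395·35 + 0.1640·65 + 0.2258·98 = 134.6183
  x_1 = 0.1440·88 + 1.1397·23 + 0.0967·35 + 0.2003·65 + 0.1764·98 = 72.5755
  x_2 = 0.1452·88 + 0.1052·23 + 1.0947·35 + 0.0838·65 + 0.1272·98 = 71.4309
  x_3 = 0.1822·88 + 0.1180·23 + 0.1355·35 + 1.2406·65 + 0.1988·98 = 123.6129
  x_4 = 0.0748·88 + 0.1648·23 + 0.0545·35 + 0.1646·65 + 1.1174·98 = 132.4867
Δx_0 = L[0,2] · Δd_2 = 0.1395 · 8 = 1.1162

1.1162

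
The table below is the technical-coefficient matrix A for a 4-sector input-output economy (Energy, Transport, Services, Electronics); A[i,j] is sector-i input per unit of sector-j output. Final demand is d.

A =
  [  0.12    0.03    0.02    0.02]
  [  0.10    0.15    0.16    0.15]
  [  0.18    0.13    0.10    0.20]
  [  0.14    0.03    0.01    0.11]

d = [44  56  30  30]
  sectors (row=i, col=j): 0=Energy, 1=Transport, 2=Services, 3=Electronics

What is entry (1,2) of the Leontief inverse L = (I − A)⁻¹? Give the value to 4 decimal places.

L[1,2] = 0.2264

Form M = I − A:
  [  0.88   -0.03   -0.02   -0.02]
  [ -0.10    0.85   -0.16   -0.15]
  [ -0.18   -0.13    0.90   -0.20]
  [ -0.14   -0.03   -0.01    0.89]
Leontief inverse L = M⁻¹:
  [  1.1555    0.0475    0.0346    0.0418]
  [  0.2277    1.2284    0.2264    0.2630]
  [  0.3069    0.1983    1.1565    0.3002]
  [  0.1929    0.0511    0.0261    1.1424]
Total output x = L · d:
  x_0 = 1.1555·44 + 0.0475·56 + 0.0346·30 + 0.0418·30 = 55.7944
  x_1 = 0.2277·44 + 1.2284·56 + 0.2264·30 + 0.2630·30 = 93.4934
  x_2 = 0.3069·44 + 0.1983·56 + 1.1565·30 + 0.3002·30 = 68.3087
  x_3 = 0.1929·44 + 0.0511·56 + 0.0261·30 + 1.1424·30 = 46.4035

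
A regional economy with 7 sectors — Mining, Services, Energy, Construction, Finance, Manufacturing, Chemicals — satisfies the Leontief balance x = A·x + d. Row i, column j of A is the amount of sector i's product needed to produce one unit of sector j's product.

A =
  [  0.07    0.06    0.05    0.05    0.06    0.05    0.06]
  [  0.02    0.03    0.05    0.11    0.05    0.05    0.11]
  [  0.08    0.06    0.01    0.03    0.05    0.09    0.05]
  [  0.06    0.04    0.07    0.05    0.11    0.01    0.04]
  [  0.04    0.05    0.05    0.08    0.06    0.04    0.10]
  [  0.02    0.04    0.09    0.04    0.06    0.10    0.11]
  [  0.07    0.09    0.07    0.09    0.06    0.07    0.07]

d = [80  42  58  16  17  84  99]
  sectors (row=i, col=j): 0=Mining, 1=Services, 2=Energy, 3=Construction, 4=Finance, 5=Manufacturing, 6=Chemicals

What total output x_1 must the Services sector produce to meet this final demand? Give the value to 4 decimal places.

Form M = I − A:
  [  0.93   -0.06   -0.05   -0.05   -0.06   -0.05   -0.06]
  [ -0.02    0.97   -0.05   -0.11   -0.05   -0.05   -0.11]
  [ -0.08   -0.06    0.99   -0.03   -0.05   -0.09   -0.05]
  [ -0.06   -0.04   -0.07    0.95   -0.11   -0.01   -0.04]
  [ -0.04   -0.05   -0.05   -0.08    0.94   -0.04   -0.10]
  [ -0.02   -0.04   -0.09   -0.04   -0.06    0.90   -0.11]
  [ -0.07   -0.09   -0.07   -0.09   -0.06   -0.07    0.93]
Leontief inverse L = M⁻¹:
  [  1.1062    0.0976    0.0891    0.0957    0.1048    0.0904    0.1138]
  [  0.0599    1.0711    0.0932    0.1579    0.1005    0.0911    0.1639]
  [  0.1114    0.0944    1.0493    0.0728    0.0913    0.1292    0.1030]
  [  0.0953    0.0754    0.1041    1.0929    0.1522    0.0458    0.0894]
  [  0.0793    0.0908    0.0921    0.1291    1.1088    0.0815    0.1552]
  [  0.0621    0.0854    0.1366    0.0918    0.1112    1.1524    0.1737]
  [  0.1165    0.1377    0.1210    0.1490    0.1191    0.1218    1.1392]
Total output x = L · d:
  x_0 = 1.1062·80 + 0.0976·42 + 0.0891·58 + 0.0957·16 + 0.1048·17 + 0.0904·84 + 0.1138·99 = 119.9311
  x_1 = 0.0599·80 + 1.0711·42 + 0.0932·58 + 0.1579·16 + 0.1005·17 + 0.0911·84 + 0.1639·99 = 83.3022
  x_2 = 0.1114·80 + 0.0944·42 + 1.0493·58 + 0.0728·16 + 0.0913·17 + 0.1292·84 + 0.1030·99 = 97.5100
  x_3 = 0.0953·80 + 0.0754·42 + 0.1041·58 + 1.0929·16 + 0.1522·17 + 0.0458·84 + 0.0894·99 = 49.6032
  x_4 = 0.0793·80 + 0.0908·42 + 0.0921·58 + 0.1291·16 + 1.1088·17 + 0.0815·84 + 0.1552·99 = 58.6313
  x_5 = 0.0621·80 + 0.0854·42 + 0.1366·58 + 0.0918·16 + 0.1112·17 + 1.1524·84 + 0.1737·99 = 133.8418
  x_6 = 0.1165·80 + 0.1377·42 + 0.1210·58 + 0.1490·16 + 0.1191·17 + 0.1218·84 + 1.1392·99 = 149.5367

83.3022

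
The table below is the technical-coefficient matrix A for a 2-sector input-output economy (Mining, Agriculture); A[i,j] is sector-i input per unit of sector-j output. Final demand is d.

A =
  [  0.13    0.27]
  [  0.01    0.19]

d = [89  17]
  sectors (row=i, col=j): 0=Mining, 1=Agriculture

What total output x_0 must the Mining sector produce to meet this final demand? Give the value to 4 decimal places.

109.2308

Form M = I − A:
  [  0.87   -0.27]
  [ -0.01    0.81]
Leontief inverse L = M⁻¹:
  [  1.1538    0.3846]
  [  0.0142    1.2393]
Total output x = L · d:
  x_0 = 1.1538·89 + 0.3846·17 = 109.2308
  x_1 = 0.0142·89 + 1.2393·17 = 22.3362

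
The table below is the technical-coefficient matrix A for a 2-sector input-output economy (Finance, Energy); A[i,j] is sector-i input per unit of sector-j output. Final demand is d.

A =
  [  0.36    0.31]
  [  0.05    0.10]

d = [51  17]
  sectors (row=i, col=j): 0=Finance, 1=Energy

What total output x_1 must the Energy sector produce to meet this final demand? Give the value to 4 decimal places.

Form M = I − A:
  [  0.64   -0.31]
  [ -0.05    0.90]
Leontief inverse L = M⁻¹:
  [  1.6057    0.5531]
  [  0.0892    1.1418]
Total output x = L · d:
  x_0 = 1.6057·51 + 0.5531·17 = 91.2935
  x_1 = 0.0892·51 + 1.1418·17 = 23.9607

23.9607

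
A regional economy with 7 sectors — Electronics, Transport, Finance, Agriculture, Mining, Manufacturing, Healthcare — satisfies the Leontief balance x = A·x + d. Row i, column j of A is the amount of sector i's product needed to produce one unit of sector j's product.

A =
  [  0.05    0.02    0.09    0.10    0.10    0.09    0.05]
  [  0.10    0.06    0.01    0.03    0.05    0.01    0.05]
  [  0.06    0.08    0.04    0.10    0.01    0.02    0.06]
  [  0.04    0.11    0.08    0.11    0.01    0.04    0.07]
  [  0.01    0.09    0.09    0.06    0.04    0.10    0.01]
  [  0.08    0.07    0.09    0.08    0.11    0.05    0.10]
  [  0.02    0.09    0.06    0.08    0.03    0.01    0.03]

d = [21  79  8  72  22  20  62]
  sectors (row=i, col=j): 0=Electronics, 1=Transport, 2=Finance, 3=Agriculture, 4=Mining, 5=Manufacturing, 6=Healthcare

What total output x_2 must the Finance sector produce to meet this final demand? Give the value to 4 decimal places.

Form M = I − A:
  [  0.95   -0.02   -0.09   -0.10   -0.10   -0.09   -0.05]
  [ -0.10    0.94   -0.01   -0.03   -0.05   -0.01   -0.05]
  [ -0.06   -0.08    0.96   -0.10   -0.01   -0.02   -0.06]
  [ -0.04   -0.11   -0.08    0.89   -0.01   -0.04   -0.07]
  [ -0.01   -0.09   -0.09   -0.06    0.96   -0.10   -0.01]
  [ -0.08   -0.07   -0.09   -0.08   -0.11    0.95   -0.10]
  [ -0.02   -0.09   -0.06   -0.08   -0.03   -0.01    0.97]
Leontief inverse L = M⁻¹:
  [  1.0932    0.0886    0.1492    0.1725    0.1399    0.1307    0.0975]
  [  0.1267    1.0961    0.0447    0.0715    0.0780    0.0365    0.0755]
  [  0.0939    0.1272    1.0779    0.1509    0.0372    0.0442    0.0939]
  [  0.0835    0.1693    0.1245    1.1717    0.0423    0.0673    0.1127]
  [  0.0512    0.1427    0.1315    0.1137    1.0732    0.1274    0.0505]
  [  0.1285    0.1449    0.1531    0.1587    0.1542    1.0940    0.1494]
  [  0.0499    0.1313    0.0898    0.1213    0.0507    0.0296    1.0581]
Total output x = L · d:
  x_0 = 1.0932·21 + 0.0886·79 + 0.1492·8 + 0.1725·72 + 0.1399·22 + 0.1307·20 + 0.0975·62 = 55.3073
  x_1 = 0.1267·21 + 1.0961·79 + 0.0447·8 + 0.0715·72 + 0.0780·22 + 0.0365·20 + 0.0755·62 = 101.8932
  x_2 = 0.0939·21 + 0.1272·79 + 1.0779·8 + 0.1509·72 + 0.0372·22 + 0.0442·20 + 0.0939·62 = 39.0326
  x_3 = 0.0835·21 + 0.1693·79 + 0.1245·8 + 1.1717·72 + 0.0423·22 + 0.0673·20 + 0.1127·62 = 109.7505
  x_4 = 0.0512·21 + 0.1427·79 + 0.1315·8 + 0.1137·72 + 1.0732·22 + 0.1274·20 + 0.0505·62 = 50.8712
  x_5 = 0.1285·21 + 0.1449·79 + 0.1531·8 + 0.1587·72 + 0.1542·22 + 1.0940·20 + 0.1494·62 = 61.3308
  x_6 = 0.0499·21 + 0.1313·79 + 0.0898·8 + 0.1213·72 + 0.0507·22 + 0.0296·20 + 1.0581·62 = 88.1835

39.0326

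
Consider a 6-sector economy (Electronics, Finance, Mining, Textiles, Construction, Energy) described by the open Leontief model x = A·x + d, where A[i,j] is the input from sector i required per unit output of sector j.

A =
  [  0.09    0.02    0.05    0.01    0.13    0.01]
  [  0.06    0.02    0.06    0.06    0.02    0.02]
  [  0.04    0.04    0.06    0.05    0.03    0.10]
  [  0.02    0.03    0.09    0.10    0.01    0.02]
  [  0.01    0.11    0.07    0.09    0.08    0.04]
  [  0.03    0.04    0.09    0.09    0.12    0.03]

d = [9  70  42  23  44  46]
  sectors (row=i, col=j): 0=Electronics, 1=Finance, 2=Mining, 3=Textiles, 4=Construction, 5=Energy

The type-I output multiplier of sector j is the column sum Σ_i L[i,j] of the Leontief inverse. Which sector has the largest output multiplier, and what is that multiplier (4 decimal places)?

Mining (1.6218)

Form M = I − A:
  [  0.91   -0.02   -0.05   -0.01   -0.13   -0.01]
  [ -0.06    0.98   -0.06   -0.06   -0.02   -0.02]
  [ -0.04   -0.04    0.94   -0.05   -0.03   -0.10]
  [ -0.02   -0.03   -0.09    0.90   -0.01   -0.02]
  [ -0.01   -0.11   -0.07   -0.09    0.92   -0.04]
  [ -0.03   -0.04   -0.09   -0.09   -0.12    0.97]
Leontief inverse L = M⁻¹:
  [  1.1091    0.0467    0.0807    0.0392    0.1645    0.0283]
  [  0.0753    1.0339    0.0842    0.0820    0.0412    0.0342]
  [  0.0585    0.0602    1.0948    0.0836    0.0617    0.1190]
  [  0.0345    0.0446    0.1183    1.1275    0.0269    0.0378]
  [  0.0310    0.1361    0.1116    0.1327    1.1076    0.0630]
  [  0.0499    0.0707    0.1323    0.1334    0.1520    1.0556]
Total output x = L · d:
  x_0 = 1.1091·9 + 0.0467·70 + 0.0807·42 + 0.0392·23 + 0.1645·44 + 0.0283·46 = 26.0852
  x_1 = 0.0753·9 + 1.0339·70 + 0.0842·42 + 0.0820·23 + 0.0412·44 + 0.0342·46 = 81.8564
  x_2 = 0.0585·9 + 0.0602·70 + 1.0948·42 + 0.0836·23 + 0.0617·44 + 0.1190·46 = 60.8322
  x_3 = 0.0345·9 + 0.0446·70 + 0.1183·42 + 1.1275·23 + 0.0269·44 + 0.0378·46 = 37.2549
  x_4 = 0.0310·9 + 0.1361·70 + 0.1116·42 + 0.1327·23 + 1.1076·44 + 0.0630·46 = 69.1813
  x_5 = 0.0499·9 + 0.0707·70 + 0.1323·42 + 0.1334·23 + 0.1520·44 + 1.0556·46 = 69.2643
Output multipliers (column sums of L):
  Electronics: 1.3583
  Finance: 1.3923
  Mining: 1.6218
  Textiles: 1.5983
  Construction: 1.5539
  Energy: 1.3379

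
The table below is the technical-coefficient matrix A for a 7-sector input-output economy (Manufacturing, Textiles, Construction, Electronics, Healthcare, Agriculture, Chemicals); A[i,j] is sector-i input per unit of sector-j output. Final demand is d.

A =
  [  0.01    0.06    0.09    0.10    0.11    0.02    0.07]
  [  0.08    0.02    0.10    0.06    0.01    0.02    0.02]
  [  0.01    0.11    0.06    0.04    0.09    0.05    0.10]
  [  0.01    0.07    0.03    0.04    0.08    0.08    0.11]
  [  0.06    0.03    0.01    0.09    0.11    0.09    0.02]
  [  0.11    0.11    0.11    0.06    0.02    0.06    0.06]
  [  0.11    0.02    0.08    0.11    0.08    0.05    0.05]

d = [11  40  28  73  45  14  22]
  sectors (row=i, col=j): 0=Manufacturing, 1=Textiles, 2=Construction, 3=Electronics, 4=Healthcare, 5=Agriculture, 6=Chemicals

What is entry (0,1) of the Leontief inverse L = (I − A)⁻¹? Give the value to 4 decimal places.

L[0,1] = 0.1064

Form M = I − A:
  [  0.99   -0.06   -0.09   -0.10   -0.11   -0.02   -0.07]
  [ -0.08    0.98   -0.10   -0.06   -0.01   -0.02   -0.02]
  [ -0.01   -0.11    0.94   -0.04   -0.09   -0.05   -0.10]
  [ -0.01   -0.07   -0.03    0.96   -0.08   -0.08   -0.11]
  [ -0.06   -0.03   -0.01   -0.09    0.89   -0.09   -0.02]
  [ -0.11   -0.11   -0.11   -0.06   -0.02    0.94   -0.06]
  [ -0.11   -0.02   -0.08   -0.11   -0.08   -0.05    0.95]
Leontief inverse L = M⁻¹:
  [  1.0530    0.1064    0.1371    0.1562    0.1716    0.0681    0.1203]
  [  0.1031    1.0574    0.1368    0.0974    0.0537    0.0486    0.0597]
  [  0.0601    0.1537    1.1140    0.0985    0.1458    0.0939    0.1453]
  [  0.0594    0.1119    0.0812    1.0957    0.1318    0.1219    0.1526]
  [  0.1006    0.0745    0.0556    0.1423    1.1641    0.1337    0.0643]
  [  0.1580    0.1677    0.1775    0.1253    0.0862    1.1055    0.1200]
  [  0.1528    0.0756    0.1360    0.1739    0.1511    0.1004    1.1095]
Total output x = L · d:
  x_0 = 1.0530·11 + 0.1064·40 + 0.1371·28 + 0.1562·73 + 0.1716·45 + 0.0681·14 + 0.1203·22 = 42.3979
  x_1 = 0.1031·11 + 1.0574·40 + 0.1368·28 + 0.0974·73 + 0.0537·45 + 0.0486·14 + 0.0597·22 = 58.7812
  x_2 = 0.0601·11 + 0.1537·40 + 1.1140·28 + 0.0985·73 + 0.1458·45 + 0.0939·14 + 0.1453·22 = 56.2634
  x_3 = 0.0594·11 + 0.1119·40 + 0.0812·28 + 1.0957·73 + 0.1318·45 + 0.1219·14 + 0.1526·22 = 98.3822
  x_4 = 0.1006·11 + 0.0745·40 + 0.0556·28 + 0.1423·73 + 1.1641·45 + 0.1337·14 + 0.0643·22 = 71.6976
  x_5 = 0.1580·11 + 0.1677·40 + 0.1775·28 + 0.1253·73 + 0.0862·45 + 1.1055·14 + 0.1200·22 = 44.5581
  x_6 = 0.1528·11 + 0.0756·40 + 0.1360·28 + 0.1739·73 + 0.1511·45 + 0.1004·14 + 1.1095·22 = 53.8171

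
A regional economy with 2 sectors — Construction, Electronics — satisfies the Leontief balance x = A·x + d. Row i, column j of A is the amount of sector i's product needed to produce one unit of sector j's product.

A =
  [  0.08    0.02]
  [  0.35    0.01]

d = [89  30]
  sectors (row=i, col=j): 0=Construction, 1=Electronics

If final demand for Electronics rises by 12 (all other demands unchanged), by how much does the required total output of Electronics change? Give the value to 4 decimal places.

12.2151

Form M = I − A:
  [  0.92   -0.02]
  [ -0.35    0.99]
Leontief inverse L = M⁻¹:
  [  1.0954    0.0221]
  [  0.3873    1.0179]
Total output x = L · d:
  x_0 = 1.0954·89 + 0.0221·30 = 98.1522
  x_1 = 0.3873·89 + 1.0179·30 = 65.0033
Δx_1 = L[1,1] · Δd_1 = 1.0179 · 12 = 12.2151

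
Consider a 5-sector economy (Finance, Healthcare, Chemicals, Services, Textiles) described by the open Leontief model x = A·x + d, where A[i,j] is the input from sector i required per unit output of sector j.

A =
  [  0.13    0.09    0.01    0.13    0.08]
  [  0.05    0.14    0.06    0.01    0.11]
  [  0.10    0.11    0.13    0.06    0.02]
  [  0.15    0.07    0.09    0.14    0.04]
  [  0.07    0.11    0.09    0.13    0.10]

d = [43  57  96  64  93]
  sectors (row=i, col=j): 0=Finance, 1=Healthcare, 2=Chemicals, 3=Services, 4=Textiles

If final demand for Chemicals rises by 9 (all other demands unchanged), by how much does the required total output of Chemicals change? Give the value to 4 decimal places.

10.6584

Form M = I − A:
  [  0.87   -0.09   -0.01   -0.13   -0.08]
  [ -0.05    0.86   -0.06   -0.01   -0.11]
  [ -0.10   -0.11    0.87   -0.06   -0.02]
  [ -0.15   -0.07   -0.09    0.86   -0.04]
  [ -0.07   -0.11   -0.09   -0.13    0.90]
Leontief inverse L = M⁻¹:
  [  1.2139    0.1699    0.0619    0.2109    0.1394]
  [  0.1060    1.2136    0.1082    0.0623    0.1629]
  [  0.1736    0.1885    1.1843    0.1217    0.0702]
  [  0.2460    0.1576    0.1509    1.2273    0.0990]
  [  0.1603    0.2032    0.1583    0.2135    1.1632]
Total output x = L · d:
  x_0 = 1.2139·43 + 0.1699·57 + 0.0619·96 + 0.2109·64 + 0.1394·93 = 94.2887
  x_1 = 0.1060·43 + 1.2136·57 + 0.1082·96 + 0.0623·64 + 0.1629·93 = 103.2684
  x_2 = 0.1736·43 + 0.1885·57 + 1.1843·96 + 0.1217·64 + 0.0702·93 = 146.2146
  x_3 = 0.2460·43 + 0.1576·57 + 0.1509·96 + 1.2273·64 + 0.0990·93 = 121.8041
  x_4 = 0.1603·43 + 0.2032·57 + 0.1583·96 + 0.2135·64 + 1.1632·93 = 155.5040
Δx_2 = L[2,2] · Δd_2 = 1.1843 · 9 = 10.6584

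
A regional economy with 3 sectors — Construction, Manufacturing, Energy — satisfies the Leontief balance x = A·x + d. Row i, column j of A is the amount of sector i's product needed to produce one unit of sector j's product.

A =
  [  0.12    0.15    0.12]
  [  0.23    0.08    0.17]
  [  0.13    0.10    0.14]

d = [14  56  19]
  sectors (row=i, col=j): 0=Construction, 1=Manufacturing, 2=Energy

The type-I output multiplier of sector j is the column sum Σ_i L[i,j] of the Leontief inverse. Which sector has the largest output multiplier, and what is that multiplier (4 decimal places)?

Construction (1.8009)

Form M = I − A:
  [  0.88   -0.15   -0.12]
  [ -0.23    0.92   -0.17]
  [ -0.13   -0.10    0.86]
Leontief inverse L = M⁻¹:
  [  1.2266    0.2234    0.2153]
  [  0.3484    1.1743    0.2807]
  [  0.2259    0.1703    1.2280]
Total output x = L · d:
  x_0 = 1.2266·14 + 0.2234·56 + 0.2153·19 = 33.7721
  x_1 = 0.3484·14 + 1.1743·56 + 0.2807·19 = 75.9707
  x_2 = 0.2259·14 + 0.1703·56 + 1.2280·19 = 36.0319
Output multipliers (column sums of L):
  Construction: 1.8009
  Manufacturing: 1.5680
  Energy: 1.7240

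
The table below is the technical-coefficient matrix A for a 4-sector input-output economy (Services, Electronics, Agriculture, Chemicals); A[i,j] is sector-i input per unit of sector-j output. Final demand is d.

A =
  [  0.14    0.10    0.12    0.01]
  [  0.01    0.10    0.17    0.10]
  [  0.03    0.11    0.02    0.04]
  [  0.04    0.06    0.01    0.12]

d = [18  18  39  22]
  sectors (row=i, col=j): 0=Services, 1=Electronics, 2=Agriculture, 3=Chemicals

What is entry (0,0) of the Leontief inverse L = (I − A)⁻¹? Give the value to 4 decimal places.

Form M = I − A:
  [  0.86   -0.10   -0.12   -0.01]
  [ -0.01    0.90   -0.17   -0.10]
  [ -0.03   -0.11    0.98   -0.04]
  [ -0.04   -0.06   -0.01    0.88]
Leontief inverse L = M⁻¹:
  [  1.1723    0.1537    0.1706    0.0385]
  [  0.0270    1.1484    0.2039    0.1401]
  [  0.0412    0.1371    1.0499    0.0638]
  [  0.0556    0.0868    0.0336    1.1484]
Total output x = L · d:
  x_0 = 1.1723·18 + 0.1537·18 + 0.1706·39 + 0.0385·22 = 31.3693
  x_1 = 0.0270·18 + 1.1484·18 + 0.2039·39 + 0.1401·22 = 32.1917
  x_2 = 0.0412·18 + 0.1371·18 + 1.0499·39 + 0.0638·22 = 45.5589
  x_3 = 0.0556·18 + 0.0868·18 + 0.0336·39 + 1.1484·22 = 29.1385

L[0,0] = 1.1723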